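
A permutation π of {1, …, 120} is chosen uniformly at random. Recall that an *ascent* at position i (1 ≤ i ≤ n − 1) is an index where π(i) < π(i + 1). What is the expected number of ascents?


Write X = Σ X_I over i = 1, …, 119, with X_I the indicator of one ascent.
There are 119 indicators.
For each fixed i, the pair (π(i), π(i+1)) is a uniformly random ordered pair of distinct values from {1, …, 120}; by symmetry P[π(i) < π(i+1)] = 1/2.
By linearity: E[X] = 119 · (1/2) = (120 − 1) · (1/2) = 119/2 ≈ 59.50000.

E[X] = 119/2 = 59.50000.


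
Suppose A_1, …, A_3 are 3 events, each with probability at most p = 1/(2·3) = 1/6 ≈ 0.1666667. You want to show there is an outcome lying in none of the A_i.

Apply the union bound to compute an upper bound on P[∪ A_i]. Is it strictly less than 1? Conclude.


Union bound: P[∪_{i=1}^{3} A_i] ≤ Σ_i P[A_i] ≤ 3·p = 3·(1/6) = 1/2.
Numerically: 1/2 ≈ 0.5000000.
Is 1/2 < 1? YES.
Since P[∪ A_i] ≤ 1/2 < 1, the complement has P[∩ A_i^c] ≥ 1 − 1/2 = 1/2 > 0, so some outcome avoids every A_i.

3·p = 1/2 ≈ 0.5000000; existence CERTIFIED by the union bound.


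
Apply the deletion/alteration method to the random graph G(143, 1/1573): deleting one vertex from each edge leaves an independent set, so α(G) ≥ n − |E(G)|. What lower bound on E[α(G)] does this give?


E[|E(G)|] = C(143, 2)·p = 10153 · (1/1573) = 71/11.
E[α(G)] ≥ n − E[|E(G)|] = 143 − 71/11 = 1502/11.
Numerically: ≈ 136.5455.
(This is only a lower bound; the true E[α(G)] may be larger.)

E[α(G)] ≥ 1502/11 ≈ 136.5455.


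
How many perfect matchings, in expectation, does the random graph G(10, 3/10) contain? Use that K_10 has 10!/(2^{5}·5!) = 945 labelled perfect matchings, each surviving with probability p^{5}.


K_10 has 10!/(2^{5}·5!) = 945 labelled perfect matchings.
For each such perfect matching H, let X_H = 1 if all 5 edges of H are present in G. Then P[X_H = 1] = p^{5} = (3/10)^{5} = 243/100000.
By linearity of expectation: E[X] = Σ_H E[X_H] = 945 · p^{5} = 945 · 243/100000 = 45927/20000.
Numerically: E[X] ≈ 2.2963.

E[X] = 945 · (3/10)^{5} = 45927/20000 ≈ 2.2963.


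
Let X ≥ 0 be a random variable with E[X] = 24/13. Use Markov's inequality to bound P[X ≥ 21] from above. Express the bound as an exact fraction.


μ = E[X] = 24/13, a = 21.
Markov: P[X ≥ 21] ≤ μ/a = (24/13)/21 = 8/91.
Numerically: ≈ 0.08791.
(Since a = 21 > μ = 1.84615, the bound 8/91 is < 1 and informative.)

P[X ≥ 21] ≤ 8/91 ≈ 0.08791.


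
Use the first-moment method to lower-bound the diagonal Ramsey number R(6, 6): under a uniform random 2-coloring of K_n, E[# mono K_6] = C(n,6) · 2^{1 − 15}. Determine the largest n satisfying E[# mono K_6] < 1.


We need C(n, 6) · 2^{1 − 15} < 1, i.e. C(n, 6) < 2^{15 − 1} = 16384.
Check values of n near the boundary:
  n = 12: C(12, 6) = 924; 924 < 16384? YES
  n = 13: C(13, 6) = 1716; 1716 < 16384? YES
  n = 14: C(14, 6) = 3003; 3003 < 16384? YES
  n = 15: C(15, 6) = 5005; 5005 < 16384? YES
  n = 16: C(16, 6) = 8008; 8008 < 16384? YES
  n = 17: C(17, 6) = 12376; 12376 < 16384? YES
  n = 18: C(18, 6) = 18564; 18564 < 16384? NO
  n = 19: C(19, 6) = 27132; 27132 < 16384? NO
  n = 20: C(20, 6) = 38760; 38760 < 16384? NO
The largest n with C(n, 6) < 16384 is n = 17 (where E[X] = 1547/2048 ≈ 0.755371). Hence R(6, 6) > 17, i.e. R(6, 6) ≥ 18.

Largest n = 17; hence R(6, 6) > 17.


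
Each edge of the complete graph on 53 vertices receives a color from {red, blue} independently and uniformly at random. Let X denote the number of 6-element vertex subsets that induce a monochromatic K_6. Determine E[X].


Let X = Σ_S X_S over the C(53, 6) = 22957480 subsets S of size 6, where X_S = 1 if the K_6 on S is monochromatic.
For a fixed S, the K_6 on S has C(6, 2) = 15 edges. P[all 15 edges red] = (1/2)^15, and likewise for blue, so P[monochromatic] = 2·(1/2)^15 = 2^{1 − 15} = 1/16384.
Summing: E[X] = C(53, 6) · 2^{1 − 15} = 22957480 · 1/16384 = 2869685/2048.
Numerically: E[X] ≈ 1401.21338.

E[X] = C(53,6)·2^(1−C(6,2)) = 2869685/2048 ≈ 1401.21338.


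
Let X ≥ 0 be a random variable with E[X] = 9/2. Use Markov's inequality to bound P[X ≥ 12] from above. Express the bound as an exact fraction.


μ = E[X] = 9/2, a = 12.
Markov: P[X ≥ 12] ≤ μ/a = (9/2)/12 = 3/8.
Numerically: ≈ 0.3750.
(Since a = 12 > μ = 4.5000, the bound 3/8 is < 1 and informative.)

P[X ≥ 12] ≤ 3/8 ≈ 0.3750.


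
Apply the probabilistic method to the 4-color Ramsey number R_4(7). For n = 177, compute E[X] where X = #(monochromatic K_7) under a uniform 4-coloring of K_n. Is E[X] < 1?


E[X] = C(177, 7) · 4^{1 − 21} = 957664425960 · 4^{−20} = 957664425960/1099511627776.
As a reduced fraction: E[X] = 119708053245/137438953472 ≈ 0.871.
Is E[X] < 1? YES.
Since E[X] < 1, there exists a 4-coloring of K_{177} with no monochromatic K_7; hence R_4(7) > 177.

E[X] = 119708053245/137438953472 ≈ 0.871; E[X] < 1, so R_4(7) > 177.


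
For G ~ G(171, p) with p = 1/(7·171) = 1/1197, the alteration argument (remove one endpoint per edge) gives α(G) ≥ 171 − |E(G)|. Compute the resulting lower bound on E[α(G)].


E[|E(G)|] = C(171, 2)·p = 14535 · (1/1197) = 85/7.
E[α(G)] ≥ n − E[|E(G)|] = 171 − 85/7 = 1112/7.
Numerically: ≈ 158.8571.
(This is only a lower bound; the true E[α(G)] may be larger.)

E[α(G)] ≥ 1112/7 ≈ 158.8571.


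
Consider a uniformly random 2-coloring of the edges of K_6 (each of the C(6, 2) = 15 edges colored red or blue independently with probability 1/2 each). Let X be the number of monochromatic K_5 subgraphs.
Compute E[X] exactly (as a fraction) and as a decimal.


Let X = Σ_S X_S over the C(6, 5) = 6 subsets S of size 5, where X_S = 1 if the K_5 on S is monochromatic.
For a fixed S, the K_5 on S has C(5, 2) = 10 edges. P[all 10 edges red] = (1/2)^10, and likewise for blue, so P[monochromatic] = 2·(1/2)^10 = 2^{1 − 10} = 1/512.
By linearity of expectation: E[X] = C(6, 5) · 2^{1 − 10} = 6 · 1/512 = 3/256.
Numerically: E[X] ≈ 0.012.

E[X] = C(6,5)·2^(1−C(5,2)) = 3/256 ≈ 0.012.


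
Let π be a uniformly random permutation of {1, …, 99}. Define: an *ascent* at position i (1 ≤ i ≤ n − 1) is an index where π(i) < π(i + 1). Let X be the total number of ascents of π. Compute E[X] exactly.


Write X = Σ X_I over i = 1, …, 98, with X_I the indicator of one ascent.
There are 98 indicators.
For each fixed i, the pair (π(i), π(i+1)) is a uniformly random ordered pair of distinct values from {1, …, 99}; by symmetry P[π(i) < π(i+1)] = 1/2.
By linearity: E[X] = 98 · (1/2) = (99 − 1) · (1/2) = 49 ≈ 49.00000.

E[X] = 49 = 49.00000.


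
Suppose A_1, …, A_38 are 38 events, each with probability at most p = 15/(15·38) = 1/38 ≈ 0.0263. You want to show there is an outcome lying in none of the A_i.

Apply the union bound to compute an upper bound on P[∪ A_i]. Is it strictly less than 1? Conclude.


Union bound: P[∪_{i=1}^{38} A_i] ≤ Σ_i P[A_i] ≤ 38·p = 38·(1/38) = 1.
Numerically: 1 ≈ 1.0000.
Is 1 < 1? NO.
Since the bound 1 is ≥ 1, the union bound is uninformative here; it does NOT by itself certify existence.

38·p = 1 ≈ 1.0000; existence NOT certified by the union bound.


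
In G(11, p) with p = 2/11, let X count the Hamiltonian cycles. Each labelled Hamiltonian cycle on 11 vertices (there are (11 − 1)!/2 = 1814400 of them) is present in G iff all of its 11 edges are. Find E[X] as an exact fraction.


K_11 has (11 − 1)!/2 = 1814400 labelled Hamiltonian cycles.
For each such Hamiltonian cycle H, let X_H = 1 if all 11 edges of H are present in G. Then P[X_H = 1] = p^{11} = (2/11)^{11} = 2048/285311670611.
Summing the indicators: E[X] = Σ_H E[X_H] = 1814400 · p^{11} = 1814400 · 2048/285311670611 = 3715891200/285311670611.
Numerically: E[X] ≈ 0.013.

E[X] = 1814400 · (2/11)^{11} = 3715891200/285311670611 ≈ 0.013.


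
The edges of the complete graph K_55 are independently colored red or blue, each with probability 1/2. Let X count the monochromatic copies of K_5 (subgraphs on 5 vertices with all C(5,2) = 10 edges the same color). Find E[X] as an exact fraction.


Let X = Σ_S X_S over the C(55, 5) = 3478761 subsets S of size 5, where X_S = 1 if the K_5 on S is monochromatic.
For a fixed S, the K_5 on S has C(5, 2) = 10 edges. P[all 10 edges red] = (1/2)^10, and likewise for blue, so P[monochromatic] = 2·(1/2)^10 = 2^{1 − 10} = 1/512.
Summing: E[X] = C(55, 5) · 2^{1 − 10} = 3478761 · 1/512 = 3478761/512.
Numerically: E[X] ≈ 6794.455.

E[X] = C(55,5)·2^(1−C(5,2)) = 3478761/512 ≈ 6794.455.


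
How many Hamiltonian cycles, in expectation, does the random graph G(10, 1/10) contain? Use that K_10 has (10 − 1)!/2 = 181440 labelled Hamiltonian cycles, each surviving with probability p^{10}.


K_10 has (10 − 1)!/2 = 181440 labelled Hamiltonian cycles.
For each such Hamiltonian cycle H, let X_H = 1 if all 10 edges of H are present in G. Then P[X_H = 1] = p^{10} = (1/10)^{10} = 1/10000000000.
By linearity: E[X] = Σ_H E[X_H] = 181440 · p^{10} = 181440 · 1/10000000000 = 567/31250000.
Numerically: E[X] ≈ 1.814e-05.

E[X] = 181440 · (1/10)^{10} = 567/31250000 ≈ 1.814e-05.


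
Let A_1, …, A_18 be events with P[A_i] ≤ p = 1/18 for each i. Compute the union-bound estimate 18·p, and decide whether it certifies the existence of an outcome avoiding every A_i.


Union bound: P[∪_{i=1}^{18} A_i] ≤ Σ_i P[A_i] ≤ 18·p = 18·(1/18) = 1.
Numerically: 1 ≈ 1.000000.
Is 1 < 1? NO.
Since the bound 1 is ≥ 1, the union bound is uninformative here; it does NOT by itself certify existence.

18·p = 1 ≈ 1.000000; existence NOT certified by the union bound.


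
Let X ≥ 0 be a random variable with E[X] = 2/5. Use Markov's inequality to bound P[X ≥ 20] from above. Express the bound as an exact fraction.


μ = E[X] = 2/5, a = 20.
Markov: P[X ≥ 20] ≤ μ/a = (2/5)/20 = 1/50.
Numerically: ≈ 0.020000.
(Since a = 20 > μ = 0.400000, the bound 1/50 is < 1 and informative.)

P[X ≥ 20] ≤ 1/50 ≈ 0.020000.


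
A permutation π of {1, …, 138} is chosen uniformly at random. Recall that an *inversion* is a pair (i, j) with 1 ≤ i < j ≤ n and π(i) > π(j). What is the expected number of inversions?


Write X = Σ X_I over the C(138, 2) = 9453 pairs i < j, with X_I the indicator of one inversion.
There are 9453 indicators.
For each fixed pair i < j, the values π(i) and π(j) are two distinct elements of {1, …, 138} in uniformly random order; by symmetry P[π(i) > π(j)] = 1/2.
By linearity: E[X] = 9453 · (1/2) = C(138, 2) · (1/2) = 9453/2 = 9453/2 ≈ 4726.50000.

E[X] = 9453/2 = 4726.50000.


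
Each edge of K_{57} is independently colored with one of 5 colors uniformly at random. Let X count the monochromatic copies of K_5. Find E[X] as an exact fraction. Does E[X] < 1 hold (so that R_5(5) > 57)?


E[X] = C(57, 5) · 5^{1 − 10} = 4187106 · 5^{−9} = 4187106/1953125.
As a reduced fraction: E[X] = 4187106/1953125 ≈ 2.143798.
Is E[X] < 1? NO.
Since E[X] ≥ 1, the first-moment bound is inconclusive at n = 57; it does NOT by itself certify R_5(5) > 57.

E[X] = 4187106/1953125 ≈ 2.143798; E[X] ≥ 1; first-moment method inconclusive here.


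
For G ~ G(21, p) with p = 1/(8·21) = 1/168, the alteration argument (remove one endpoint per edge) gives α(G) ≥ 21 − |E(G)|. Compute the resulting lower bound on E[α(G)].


E[|E(G)|] = C(21, 2)·p = 210 · (1/168) = 5/4.
E[α(G)] ≥ n − E[|E(G)|] = 21 − 5/4 = 79/4.
Numerically: ≈ 19.750.
(This is only a lower bound; the true E[α(G)] may be larger.)

E[α(G)] ≥ 79/4 ≈ 19.750.


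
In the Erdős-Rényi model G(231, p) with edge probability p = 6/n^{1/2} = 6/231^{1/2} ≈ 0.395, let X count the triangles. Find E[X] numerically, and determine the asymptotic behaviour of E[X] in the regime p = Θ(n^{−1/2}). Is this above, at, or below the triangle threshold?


Number of potential triangles: C(231, 3) = 2027795.
Each occurs with probability p³ ≈ (0.395)³ ≈ 6.15228e-02.
By linearity: E[X] = C(231, 3)·p³ ≈ 2027795 · 6.15228e-02 ≈ 124755.537.
Since α = 1/2 < 1, p = c/n^{1/2} ≫ 1/n is above the triangle threshold p ~ 1/n. Asymptotically E[X] ~ (c³/6)·n^{3(1−α)} = (6³/6)·n^{1.5} → ∞; triangles are abundant w.h.p.

E[X] ≈ 124755.537; in regime p = Θ(1/n^{1/2}) E[X] diverges (above the triangle threshold p ~ 1/n).


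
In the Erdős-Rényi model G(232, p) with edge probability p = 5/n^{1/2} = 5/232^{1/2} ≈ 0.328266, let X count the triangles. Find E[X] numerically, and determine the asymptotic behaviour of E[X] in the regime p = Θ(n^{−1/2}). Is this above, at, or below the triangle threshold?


Number of potential triangles: C(232, 3) = 2054360.
Each occurs with probability p³ ≈ (0.328266)³ ≈ 3.53735002e-02.
By linearity: E[X] = C(232, 3)·p³ ≈ 2054360 · 3.53735002e-02 ≈ 72669.903936.
Since α = 1/2 < 1, p = c/n^{1/2} ≫ 1/n is above the triangle threshold p ~ 1/n. Asymptotically E[X] ~ (c³/6)·n^{3(1−α)} = (5³/6)·n^{1.5} → ∞; triangles are abundant w.h.p.

E[X] ≈ 72669.903936; in regime p = Θ(1/n^{1/2}) E[X] diverges (above the triangle threshold p ~ 1/n).


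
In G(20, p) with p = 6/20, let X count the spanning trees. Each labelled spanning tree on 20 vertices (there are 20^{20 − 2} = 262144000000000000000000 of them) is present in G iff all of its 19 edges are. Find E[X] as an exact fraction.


K_20 has 20^{20 − 2} = 262144000000000000000000 labelled spanning trees.
For each such spanning tree H, let X_H = 1 if all 19 edges of H are present in G. Then P[X_H = 1] = p^{19} = (3/10)^{19} = 1162261467/10000000000000000000.
By linearity: E[X] = Σ_H E[X_H] = 262144000000000000000000 · p^{19} = 262144000000000000000000 · 1162261467/10000000000000000000 = 152339935002624/5.
Numerically: E[X] ≈ 3.047e+13.

E[X] = 262144000000000000000000 · (3/10)^{19} = 152339935002624/5 ≈ 3.047e+13.


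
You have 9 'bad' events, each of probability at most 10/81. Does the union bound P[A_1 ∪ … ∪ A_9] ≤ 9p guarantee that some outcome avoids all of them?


Union bound: P[∪_{i=1}^{9} A_i] ≤ Σ_i P[A_i] ≤ 9·p = 9·(10/81) = 10/9.
Numerically: 10/9 ≈ 1.111.
Is 10/9 < 1? NO.
Since the bound 10/9 is ≥ 1, the union bound is uninformative here; it does NOT by itself certify existence.

9·p = 10/9 ≈ 1.111; existence NOT certified by the union bound.


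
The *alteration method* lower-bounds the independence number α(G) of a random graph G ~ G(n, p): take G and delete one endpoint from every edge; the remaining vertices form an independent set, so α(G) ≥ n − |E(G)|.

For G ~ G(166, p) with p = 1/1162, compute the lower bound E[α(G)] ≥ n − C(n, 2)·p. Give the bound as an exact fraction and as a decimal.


E[|E(G)|] = C(166, 2)·p = 13695 · (1/1162) = 165/14.
E[α(G)] ≥ n − E[|E(G)|] = 166 − 165/14 = 2159/14.
Numerically: ≈ 154.2143.
(This is only a lower bound; the true E[α(G)] may be larger.)

E[α(G)] ≥ 2159/14 ≈ 154.2143.


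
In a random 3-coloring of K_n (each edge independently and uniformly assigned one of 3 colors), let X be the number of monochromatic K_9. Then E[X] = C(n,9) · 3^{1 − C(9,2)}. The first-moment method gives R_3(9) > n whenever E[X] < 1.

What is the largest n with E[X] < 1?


We need C(n, 9) · 3^{1 − 36} < 1, i.e. C(n, 9) < 3^{36 − 1} = 50031545098999707.
Check values of n near the boundary:
  n = 300: C(300, 9) = 48052241692154700; 48052241692154700 < 50031545098999707? YES
  n = 301: C(301, 9) = 49533303936090975; 49533303936090975 < 50031545098999707? YES
  n = 302: C(302, 9) = 51054804739588650; 51054804739588650 < 50031545098999707? NO
  n = 303: C(303, 9) = 52617706925494425; 52617706925494425 < 50031545098999707? NO
  n = 304: C(304, 9) = 54222992899492560; 54222992899492560 < 50031545098999707? NO
The largest n with C(n, 9) < 50031545098999707 is n = 301 (where E[X] = 16511101312030325/16677181699666569 ≈ 0.990041). Hence R_3(9) > 301, i.e. R_3(9) ≥ 302.

Largest n = 301; hence R_3(9) > 301.


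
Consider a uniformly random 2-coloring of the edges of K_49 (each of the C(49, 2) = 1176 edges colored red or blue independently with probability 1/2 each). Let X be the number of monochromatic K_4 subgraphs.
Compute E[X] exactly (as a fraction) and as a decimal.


Let X = Σ_S X_S over the C(49, 4) = 211876 subsets S of size 4, where X_S = 1 if the K_4 on S is monochromatic.
For a fixed S, the K_4 on S has C(4, 2) = 6 edges. P[all 6 edges red] = (1/2)^6, and likewise for blue, so P[monochromatic] = 2·(1/2)^6 = 2^{1 − 6} = 1/32.
Summing: E[X] = C(49, 4) · 2^{1 − 6} = 211876 · 1/32 = 52969/8.
Numerically: E[X] ≈ 6621.12500.

E[X] = C(49,4)·2^(1−C(4,2)) = 52969/8 ≈ 6621.12500.


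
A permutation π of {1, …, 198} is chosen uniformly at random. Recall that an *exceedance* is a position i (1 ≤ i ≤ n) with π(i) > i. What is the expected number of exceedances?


Write X = Σ_{i=1}^{198} X_i, where X_i = 1_{π(i) > i}.
For each fixed i, π(i) is uniform over {1, …, 198} (marginal of a uniform permutation), so P[π(i) > i] = (n − i)/n. Summing: Σ_{i=1}^{198} (n − i)/n = (0 + 1 + … + 197)/198 = 198(198 − 1)/(2·198) = (198 − 1)/2.
Hence E[X] = Σ_{i=1}^{198} (198 − i)/198 = 197/2 ≈ 98.500000.

E[X] = 197/2 = 98.500000.


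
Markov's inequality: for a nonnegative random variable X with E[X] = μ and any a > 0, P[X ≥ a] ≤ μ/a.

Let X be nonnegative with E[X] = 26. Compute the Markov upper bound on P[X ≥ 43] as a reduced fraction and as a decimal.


μ = E[X] = 26, a = 43.
Markov: P[X ≥ 43] ≤ μ/a = (26)/43 = 26/43.
Numerically: ≈ 0.604651.
(Since a = 43 > μ = 26.000000, the bound 26/43 is < 1 and informative.)

P[X ≥ 43] ≤ 26/43 ≈ 0.604651.


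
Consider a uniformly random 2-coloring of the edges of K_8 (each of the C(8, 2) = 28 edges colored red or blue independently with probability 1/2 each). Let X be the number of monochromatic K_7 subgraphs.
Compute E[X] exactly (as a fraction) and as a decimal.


Let X = Σ_S X_S over the C(8, 7) = 8 subsets S of size 7, where X_S = 1 if the K_7 on S is monochromatic.
For a fixed S, the K_7 on S has C(7, 2) = 21 edges. P[all 21 edges red] = (1/2)^21, and likewise for blue, so P[monochromatic] = 2·(1/2)^21 = 2^{1 − 21} = 1/1048576.
By linearity: E[X] = C(8, 7) · 2^{1 − 21} = 8 · 1/1048576 = 1/131072.
Numerically: E[X] ≈ 0.000008.

E[X] = C(8,7)·2^(1−C(7,2)) = 1/131072 ≈ 0.000008.


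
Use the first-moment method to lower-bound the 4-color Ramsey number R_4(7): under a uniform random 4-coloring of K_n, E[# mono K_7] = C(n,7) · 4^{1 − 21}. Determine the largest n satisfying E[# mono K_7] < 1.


We need C(n, 7) · 4^{1 − 21} < 1, i.e. C(n, 7) < 4^{21 − 1} = 1099511627776.
Check values of n near the boundary:
  n = 178: C(178, 7) = 996867063280; 996867063280 < 1099511627776? YES
  n = 179: C(179, 7) = 1037437234460; 1037437234460 < 1099511627776? YES
  n = 180: C(180, 7) = 1079414463600; 1079414463600 < 1099511627776? YES
  n = 181: C(181, 7) = 1122839183400; 1122839183400 < 1099511627776? NO
  n = 182: C(182, 7) = 1167752750736; 1167752750736 < 1099511627776? NO
  n = 183: C(183, 7) = 1214197462413; 1214197462413 < 1099511627776? NO
The largest n with C(n, 7) < 1099511627776 is n = 180 (where E[X] = 67463403975/68719476736 ≈ 0.9817). Hence R_4(7) > 180, i.e. R_4(7) ≥ 181.

Largest n = 180; hence R_4(7) > 180.


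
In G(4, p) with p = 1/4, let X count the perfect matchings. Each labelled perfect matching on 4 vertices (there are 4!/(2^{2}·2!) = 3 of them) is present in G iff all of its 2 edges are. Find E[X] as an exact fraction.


K_4 has 4!/(2^{2}·2!) = 3 labelled perfect matchings.
For each such perfect matching H, let X_H = 1 if all 2 edges of H are present in G. Then P[X_H = 1] = p^{2} = (1/4)^{2} = 1/16.
By linearity of expectation: E[X] = Σ_H E[X_H] = 3 · p^{2} = 3 · 1/16 = 3/16.
Numerically: E[X] ≈ 0.1875.

E[X] = 3 · (1/4)^{2} = 3/16 ≈ 0.1875.


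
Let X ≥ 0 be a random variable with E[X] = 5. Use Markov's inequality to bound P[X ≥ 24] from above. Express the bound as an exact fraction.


μ = E[X] = 5, a = 24.
Markov: P[X ≥ 24] ≤ μ/a = (5)/24 = 5/24.
Numerically: ≈ 0.208333.
(Since a = 24 > μ = 5.000000, the bound 5/24 is < 1 and informative.)

P[X ≥ 24] ≤ 5/24 ≈ 0.208333.


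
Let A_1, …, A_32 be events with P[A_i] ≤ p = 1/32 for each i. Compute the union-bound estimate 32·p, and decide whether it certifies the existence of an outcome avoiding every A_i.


Union bound: P[∪_{i=1}^{32} A_i] ≤ Σ_i P[A_i] ≤ 32·p = 32·(1/32) = 1.
Numerically: 1 ≈ 1.000.
Is 1 < 1? NO.
Since the bound 1 is ≥ 1, the union bound is uninformative here; it does NOT by itself certify existence.

32·p = 1 ≈ 1.000; existence NOT certified by the union bound.


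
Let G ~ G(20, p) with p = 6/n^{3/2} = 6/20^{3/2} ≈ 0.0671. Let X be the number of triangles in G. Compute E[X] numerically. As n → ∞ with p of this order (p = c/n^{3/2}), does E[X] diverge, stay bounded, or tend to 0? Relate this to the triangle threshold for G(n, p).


Number of potential triangles: C(20, 3) = 1140.
Each occurs with probability p³ ≈ (0.0671)³ ≈ 3.01869e-04.
By linearity: E[X] = C(20, 3)·p³ ≈ 1140 · 3.01869e-04 ≈ 0.344.
Since α = 3/2 > 1, p = c/n^{3/2} = o(1/n) is below the triangle threshold p ~ 1/n. Asymptotically E[X] ~ (c³/6)·n^{3(1−α)} = (6³/6)·n^{-1.5} → 0, so by Markov's inequality G has no triangles w.h.p.

E[X] ≈ 0.344; in regime p = Θ(1/n^{3/2}) E[X] tends to 0 (below the triangle threshold p ~ 1/n).


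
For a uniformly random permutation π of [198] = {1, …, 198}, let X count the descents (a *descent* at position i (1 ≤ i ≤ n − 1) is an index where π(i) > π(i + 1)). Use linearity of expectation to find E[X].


Write X = Σ X_I over i = 1, …, 197, with X_I the indicator of one descent.
There are 197 indicators.
For each fixed i, the pair (π(i), π(i+1)) is a uniformly random ordered pair of distinct values from {1, …, 198}; by symmetry P[π(i) > π(i+1)] = 1/2.
By linearity: E[X] = 197 · (1/2) = (198 − 1) · (1/2) = 197/2 ≈ 98.50000.

E[X] = 197/2 = 98.50000.


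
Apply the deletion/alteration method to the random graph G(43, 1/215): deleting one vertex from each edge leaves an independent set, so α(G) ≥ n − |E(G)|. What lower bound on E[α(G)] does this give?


E[|E(G)|] = C(43, 2)·p = 903 · (1/215) = 21/5.
E[α(G)] ≥ n − E[|E(G)|] = 43 − 21/5 = 194/5.
Numerically: ≈ 38.800000.
(This is only a lower bound; the true E[α(G)] may be larger.)

E[α(G)] ≥ 194/5 ≈ 38.800000.


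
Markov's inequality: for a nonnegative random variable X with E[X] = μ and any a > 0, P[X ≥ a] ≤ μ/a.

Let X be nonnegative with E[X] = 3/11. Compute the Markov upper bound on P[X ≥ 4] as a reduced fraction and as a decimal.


μ = E[X] = 3/11, a = 4.
Markov: P[X ≥ 4] ≤ μ/a = (3/11)/4 = 3/44.
Numerically: ≈ 0.06818.
(Since a = 4 > μ = 0.27273, the bound 3/44 is < 1 and informative.)

P[X ≥ 4] ≤ 3/44 ≈ 0.06818.


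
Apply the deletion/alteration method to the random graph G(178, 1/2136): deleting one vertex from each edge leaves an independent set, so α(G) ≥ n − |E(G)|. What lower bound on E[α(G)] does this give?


E[|E(G)|] = C(178, 2)·p = 15753 · (1/2136) = 59/8.
E[α(G)] ≥ n − E[|E(G)|] = 178 − 59/8 = 1365/8.
Numerically: ≈ 170.62500.
(This is only a lower bound; the true E[α(G)] may be larger.)

E[α(G)] ≥ 1365/8 ≈ 170.62500.


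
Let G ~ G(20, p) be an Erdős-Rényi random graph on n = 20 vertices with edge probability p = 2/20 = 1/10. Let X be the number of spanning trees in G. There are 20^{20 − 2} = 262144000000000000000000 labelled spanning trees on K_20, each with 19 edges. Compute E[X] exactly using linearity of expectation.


K_20 has 20^{20 − 2} = 262144000000000000000000 labelled spanning trees.
For each such spanning tree H, let X_H = 1 if all 19 edges of H are present in G. Then P[X_H = 1] = p^{19} = (1/10)^{19} = 1/10000000000000000000.
By linearity of expectation: E[X] = Σ_H E[X_H] = 262144000000000000000000 · p^{19} = 262144000000000000000000 · 1/10000000000000000000 = 131072/5.
Numerically: E[X] ≈ 26214.

E[X] = 262144000000000000000000 · (1/10)^{19} = 131072/5 ≈ 26214.


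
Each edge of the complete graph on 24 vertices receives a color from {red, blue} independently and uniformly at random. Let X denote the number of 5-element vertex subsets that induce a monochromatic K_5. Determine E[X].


Let X = Σ_S X_S over the C(24, 5) = 42504 subsets S of size 5, where X_S = 1 if the K_5 on S is monochromatic.
For a fixed S, the K_5 on S has C(5, 2) = 10 edges. P[all 10 edges red] = (1/2)^10, and likewise for blue, so P[monochromatic] = 2·(1/2)^10 = 2^{1 − 10} = 1/512.
By linearity: E[X] = C(24, 5) · 2^{1 − 10} = 42504 · 1/512 = 5313/64.
Numerically: E[X] ≈ 83.016.

E[X] = C(24,5)·2^(1−C(5,2)) = 5313/64 ≈ 83.016.


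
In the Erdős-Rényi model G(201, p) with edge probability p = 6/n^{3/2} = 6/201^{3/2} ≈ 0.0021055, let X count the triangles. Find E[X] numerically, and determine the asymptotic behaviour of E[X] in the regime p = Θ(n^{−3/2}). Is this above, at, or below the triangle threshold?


Number of potential triangles: C(201, 3) = 1333300.
Each occurs with probability p³ ≈ (0.0021055)³ ≈ 9.3340794e-09.
By linearity: E[X] = C(201, 3)·p³ ≈ 1333300 · 9.3340794e-09 ≈ 0.01245.
Since α = 3/2 > 1, p = c/n^{3/2} = o(1/n) is below the triangle threshold p ~ 1/n. Asymptotically E[X] ~ (c³/6)·n^{3(1−α)} = (6³/6)·n^{-1.5} → 0, so by Markov's inequality G has no triangles w.h.p.

E[X] ≈ 0.01245; in regime p = Θ(1/n^{3/2}) E[X] tends to 0 (below the triangle threshold p ~ 1/n).


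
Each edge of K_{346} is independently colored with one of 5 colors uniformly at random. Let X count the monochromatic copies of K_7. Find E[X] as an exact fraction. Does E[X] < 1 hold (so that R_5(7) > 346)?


E[X] = C(346, 7) · 5^{1 − 21} = 110809404801480 · 5^{−20} = 110809404801480/95367431640625.
As a reduced fraction: E[X] = 22161880960296/19073486328125 ≈ 1.162.
Is E[X] < 1? NO.
Since E[X] ≥ 1, the first-moment bound is inconclusive at n = 346; it does NOT by itself certify R_5(7) > 346.

E[X] = 22161880960296/19073486328125 ≈ 1.162; E[X] ≥ 1; first-moment method inconclusive here.


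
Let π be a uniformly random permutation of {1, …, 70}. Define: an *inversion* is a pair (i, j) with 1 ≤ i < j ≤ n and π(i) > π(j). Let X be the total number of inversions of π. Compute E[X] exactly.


Write X = Σ X_I over the C(70, 2) = 2415 pairs i < j, with X_I the indicator of one inversion.
There are 2415 indicators.
For each fixed pair i < j, the values π(i) and π(j) are two distinct elements of {1, …, 70} in uniformly random order; by symmetry P[π(i) > π(j)] = 1/2.
By linearity: E[X] = 2415 · (1/2) = C(70, 2) · (1/2) = 2415/2 = 2415/2 ≈ 1207.500.

E[X] = 2415/2 = 1207.500.


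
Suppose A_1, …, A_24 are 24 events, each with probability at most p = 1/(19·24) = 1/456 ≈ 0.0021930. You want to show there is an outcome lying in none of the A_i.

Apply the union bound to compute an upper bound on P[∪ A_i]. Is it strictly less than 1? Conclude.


Union bound: P[∪_{i=1}^{24} A_i] ≤ Σ_i P[A_i] ≤ 24·p = 24·(1/456) = 1/19.
Numerically: 1/19 ≈ 0.0526316.
Is 1/19 < 1? YES.
Since P[∪ A_i] ≤ 1/19 < 1, the complement has P[∩ A_i^c] ≥ 1 − 1/19 = 18/19 > 0, so some outcome avoids every A_i.

24·p = 1/19 ≈ 0.0526316; existence CERTIFIED by the union bound.


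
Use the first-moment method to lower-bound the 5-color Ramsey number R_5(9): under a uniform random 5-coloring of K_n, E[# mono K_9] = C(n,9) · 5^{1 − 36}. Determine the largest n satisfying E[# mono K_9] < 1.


We need C(n, 9) · 5^{1 − 36} < 1, i.e. C(n, 9) < 5^{36 − 1} = 2910383045673370361328125.
Check values of n near the boundary:
  n = 2165: C(2165, 9) = 2832220612024886803272630; 2832220612024886803272630 < 2910383045673370361328125? YES
  n = 2166: C(2166, 9) = 2844037944203015677277940; 2844037944203015677277940 < 2910383045673370361328125? YES
  n = 2167: C(2167, 9) = 2855899084841489792706810; 2855899084841489792706810 < 2910383045673370361328125? YES
  n = 2168: C(2168, 9) = 2867804175977929537095120; 2867804175977929537095120 < 2910383045673370361328125? YES
  n = 2169: C(2169, 9) = 2879753360044504243499683; 2879753360044504243499683 < 2910383045673370361328125? YES
  n = 2170: C(2170, 9) = 2891746779868845075610510; 2891746779868845075610510 < 2910383045673370361328125? YES
  n = 2171: C(2171, 9) = 2903784578674959601827205; 2903784578674959601827205 < 2910383045673370361328125? YES
  n = 2172: C(2172, 9) = 2915866900084148060642020; 2915866900084148060642020 < 2910383045673370361328125? NO
The largest n with C(n, 9) < 2910383045673370361328125 is n = 2171 (where E[X] = 580756915734991920365441/582076609134674072265625 ≈ 0.998). Hence R_5(9) > 2171, i.e. R_5(9) ≥ 2172.

Largest n = 2171; hence R_5(9) > 2171.


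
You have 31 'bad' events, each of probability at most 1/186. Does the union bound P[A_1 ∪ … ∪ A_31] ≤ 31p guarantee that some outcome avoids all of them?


Union bound: P[∪_{i=1}^{31} A_i] ≤ Σ_i P[A_i] ≤ 31·p = 31·(1/186) = 1/6.
Numerically: 1/6 ≈ 0.1666667.
Is 1/6 < 1? YES.
Since P[∪ A_i] ≤ 1/6 < 1, the complement has P[∩ A_i^c] ≥ 1 − 1/6 = 5/6 > 0, so some outcome avoids every A_i.

31·p = 1/6 ≈ 0.1666667; existence CERTIFIED by the union bound.


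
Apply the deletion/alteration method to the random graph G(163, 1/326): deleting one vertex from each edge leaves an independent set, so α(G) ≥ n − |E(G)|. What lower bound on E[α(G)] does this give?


E[|E(G)|] = C(163, 2)·p = 13203 · (1/326) = 81/2.
E[α(G)] ≥ n − E[|E(G)|] = 163 − 81/2 = 245/2.
Numerically: ≈ 122.500000.
(This is only a lower bound; the true E[α(G)] may be larger.)

E[α(G)] ≥ 245/2 ≈ 122.500000.


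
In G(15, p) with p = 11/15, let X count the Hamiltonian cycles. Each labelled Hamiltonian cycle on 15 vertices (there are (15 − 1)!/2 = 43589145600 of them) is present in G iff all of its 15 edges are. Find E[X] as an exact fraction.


K_15 has (15 − 1)!/2 = 43589145600 labelled Hamiltonian cycles.
For each such Hamiltonian cycle H, let X_H = 1 if all 15 edges of H are present in G. Then P[X_H = 1] = p^{15} = (11/15)^{15} = 4177248169415651/437893890380859375.
By linearity: E[X] = Σ_H E[X_H] = 43589145600 · p^{15} = 43589145600 · 4177248169415651/437893890380859375 = 29972457393249757754368/72081298828125.
Numerically: E[X] ≈ 4.1581e+08.

E[X] = 43589145600 · (11/15)^{15} = 29972457393249757754368/72081298828125 ≈ 4.1581e+08.


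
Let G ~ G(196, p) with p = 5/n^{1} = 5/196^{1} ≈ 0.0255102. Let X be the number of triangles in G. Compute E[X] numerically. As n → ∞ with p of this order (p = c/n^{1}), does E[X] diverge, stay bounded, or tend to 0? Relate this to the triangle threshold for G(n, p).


Number of potential triangles: C(196, 3) = 1235780.
Each occurs with probability p³ ≈ (0.0255102)³ ≈ 1.66012886e-05.
By linearity: E[X] = C(196, 3)·p³ ≈ 1235780 · 1.66012886e-05 ≈ 20.515540.
Here α = 1, so p = 5/n is exactly at the triangle threshold p ~ 1/n. Asymptotically E[X] → c³/6 = 5³/6 = 125/6 ≈ 20.833333, a bounded constant. In this regime the triangle count is asymptotically Poisson(c³/6).

E[X] ≈ 20.515540; in regime p = Θ(1/n^{1}) E[X] stays bounded (at the triangle threshold p ~ 1/n).


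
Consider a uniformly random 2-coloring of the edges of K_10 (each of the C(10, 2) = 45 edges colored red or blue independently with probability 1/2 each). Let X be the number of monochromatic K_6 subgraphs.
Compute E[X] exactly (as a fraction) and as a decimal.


Let X = Σ_S X_S over the C(10, 6) = 210 subsets S of size 6, where X_S = 1 if the K_6 on S is monochromatic.
For a fixed S, the K_6 on S has C(6, 2) = 15 edges. P[all 15 edges red] = (1/2)^15, and likewise for blue, so P[monochromatic] = 2·(1/2)^15 = 2^{1 − 15} = 1/16384.
Summing: E[X] = C(10, 6) · 2^{1 − 15} = 210 · 1/16384 = 105/8192.
Numerically: E[X] ≈ 0.0128.

E[X] = C(10,6)·2^(1−C(6,2)) = 105/8192 ≈ 0.0128.


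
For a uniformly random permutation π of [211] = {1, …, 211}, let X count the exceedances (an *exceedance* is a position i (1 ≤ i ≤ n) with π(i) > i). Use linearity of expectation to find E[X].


Write X = Σ_{i=1}^{211} X_i, where X_i = 1_{π(i) > i}.
For each fixed i, π(i) is uniform over {1, …, 211} (marginal of a uniform permutation), so P[π(i) > i] = (n − i)/n. Summing: Σ_{i=1}^{211} (n − i)/n = (0 + 1 + … + 210)/211 = 211(211 − 1)/(2·211) = (211 − 1)/2.
Hence E[X] = Σ_{i=1}^{211} (211 − i)/211 = 105 ≈ 105.00000.

E[X] = 105 = 105.00000.


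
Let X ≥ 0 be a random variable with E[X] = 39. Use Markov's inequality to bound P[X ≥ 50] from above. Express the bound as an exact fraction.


μ = E[X] = 39, a = 50.
Markov: P[X ≥ 50] ≤ μ/a = (39)/50 = 39/50.
Numerically: ≈ 0.7800.
(Since a = 50 > μ = 39.0000, the bound 39/50 is < 1 and informative.)

P[X ≥ 50] ≤ 39/50 ≈ 0.7800.


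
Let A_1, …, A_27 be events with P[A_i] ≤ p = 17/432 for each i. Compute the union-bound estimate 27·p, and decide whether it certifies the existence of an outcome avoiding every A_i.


Union bound: P[∪_{i=1}^{27} A_i] ≤ Σ_i P[A_i] ≤ 27·p = 27·(17/432) = 17/16.
Numerically: 17/16 ≈ 1.06250.
Is 17/16 < 1? NO.
Since the bound 17/16 is ≥ 1, the union bound is uninformative here; it does NOT by itself certify existence.

27·p = 17/16 ≈ 1.06250; existence NOT certified by the union bound.


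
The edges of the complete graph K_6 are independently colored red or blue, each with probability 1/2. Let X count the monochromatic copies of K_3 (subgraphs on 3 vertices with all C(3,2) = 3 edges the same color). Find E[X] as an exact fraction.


Let X = Σ_S X_S over the C(6, 3) = 20 subsets S of size 3, where X_S = 1 if the K_3 on S is monochromatic.
For a fixed S, the K_3 on S has C(3, 2) = 3 edges. P[all 3 edges red] = (1/2)^3, and likewise for blue, so P[monochromatic] = 2·(1/2)^3 = 2^{1 − 3} = 1/4.
By linearity of expectation: E[X] = C(6, 3) · 2^{1 − 3} = 20 · 1/4 = 5.
Numerically: E[X] ≈ 5.00000.

E[X] = C(6,3)·2^(1−C(3,2)) = 5 ≈ 5.00000.


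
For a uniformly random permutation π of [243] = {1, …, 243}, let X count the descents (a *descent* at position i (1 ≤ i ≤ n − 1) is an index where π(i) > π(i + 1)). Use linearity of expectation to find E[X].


Write X = Σ X_I over i = 1, …, 242, with X_I the indicator of one descent.
There are 242 indicators.
For each fixed i, the pair (π(i), π(i+1)) is a uniformly random ordered pair of distinct values from {1, …, 243}; by symmetry P[π(i) > π(i+1)] = 1/2.
By linearity: E[X] = 242 · (1/2) = (243 − 1) · (1/2) = 121 ≈ 121.000.

E[X] = 121 = 121.000.


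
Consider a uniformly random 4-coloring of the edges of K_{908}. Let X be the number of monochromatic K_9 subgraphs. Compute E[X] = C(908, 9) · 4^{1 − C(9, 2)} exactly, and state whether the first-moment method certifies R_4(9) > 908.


E[X] = C(908, 9) · 4^{1 − 36} = 1111058428637338083100 · 4^{−35} = 1111058428637338083100/1180591620717411303424.
As a reduced fraction: E[X] = 277764607159334520775/295147905179352825856 ≈ 0.941.
Is E[X] < 1? YES.
Since E[X] < 1, there exists a 4-coloring of K_{908} with no monochromatic K_9; hence R_4(9) > 908.

E[X] = 277764607159334520775/295147905179352825856 ≈ 0.941; E[X] < 1, so R_4(9) > 908.


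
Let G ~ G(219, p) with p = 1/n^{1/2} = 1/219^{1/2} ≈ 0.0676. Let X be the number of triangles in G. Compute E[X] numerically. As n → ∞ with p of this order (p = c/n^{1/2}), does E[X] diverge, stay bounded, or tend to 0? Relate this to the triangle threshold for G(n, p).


Number of potential triangles: C(219, 3) = 1726669.
Each occurs with probability p³ ≈ (0.0676)³ ≈ 3.08556e-04.
By linearity: E[X] = C(219, 3)·p³ ≈ 1726669 · 3.08556e-04 ≈ 532.774.
Since α = 1/2 < 1, p = c/n^{1/2} ≫ 1/n is above the triangle threshold p ~ 1/n. Asymptotically E[X] ~ (c³/6)·n^{3(1−α)} = (1³/6)·n^{1.5} → ∞; triangles are abundant w.h.p.

E[X] ≈ 532.774; in regime p = Θ(1/n^{1/2}) E[X] diverges (above the triangle threshold p ~ 1/n).


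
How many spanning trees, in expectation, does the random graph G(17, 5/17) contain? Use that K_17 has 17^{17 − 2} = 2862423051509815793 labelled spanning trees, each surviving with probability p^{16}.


K_17 has 17^{17 − 2} = 2862423051509815793 labelled spanning trees.
For each such spanning tree H, let X_H = 1 if all 16 edges of H are present in G. Then P[X_H = 1] = p^{16} = (5/17)^{16} = 152587890625/48661191875666868481.
Summing the indicators: E[X] = Σ_H E[X_H] = 2862423051509815793 · p^{16} = 2862423051509815793 · 152587890625/48661191875666868481 = 152587890625/17.
Numerically: E[X] ≈ 8.97576e+09.

E[X] = 2862423051509815793 · (5/17)^{16} = 152587890625/17 ≈ 8.97576e+09.


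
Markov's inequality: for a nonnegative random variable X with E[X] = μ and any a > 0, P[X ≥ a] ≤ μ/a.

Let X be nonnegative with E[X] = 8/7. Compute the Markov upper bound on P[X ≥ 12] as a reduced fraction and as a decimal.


μ = E[X] = 8/7, a = 12.
Markov: P[X ≥ 12] ≤ μ/a = (8/7)/12 = 2/21.
Numerically: ≈ 0.095.
(Since a = 12 > μ = 1.143, the bound 2/21 is < 1 and informative.)

P[X ≥ 12] ≤ 2/21 ≈ 0.095.


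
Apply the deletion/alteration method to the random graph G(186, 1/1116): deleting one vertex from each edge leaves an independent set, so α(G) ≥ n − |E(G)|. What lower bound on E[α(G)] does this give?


E[|E(G)|] = C(186, 2)·p = 17205 · (1/1116) = 185/12.
E[α(G)] ≥ n − E[|E(G)|] = 186 − 185/12 = 2047/12.
Numerically: ≈ 170.5833.
(This is only a lower bound; the true E[α(G)] may be larger.)

E[α(G)] ≥ 2047/12 ≈ 170.5833.


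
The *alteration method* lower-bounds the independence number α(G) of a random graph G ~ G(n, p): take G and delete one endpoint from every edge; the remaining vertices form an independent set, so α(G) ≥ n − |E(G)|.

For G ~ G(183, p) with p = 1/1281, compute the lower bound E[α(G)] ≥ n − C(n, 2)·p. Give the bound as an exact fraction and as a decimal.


E[|E(G)|] = C(183, 2)·p = 16653 · (1/1281) = 13.
E[α(G)] ≥ n − E[|E(G)|] = 183 − 13 = 170.
Numerically: ≈ 170.0000.
(This is only a lower bound; the true E[α(G)] may be larger.)

E[α(G)] ≥ 170 ≈ 170.0000.


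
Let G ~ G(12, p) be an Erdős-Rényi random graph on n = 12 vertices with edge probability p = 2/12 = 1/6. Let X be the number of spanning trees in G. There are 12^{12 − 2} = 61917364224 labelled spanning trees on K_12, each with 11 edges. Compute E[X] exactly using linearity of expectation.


K_12 has 12^{12 − 2} = 61917364224 labelled spanning trees.
For each such spanning tree H, let X_H = 1 if all 11 edges of H are present in G. Then P[X_H = 1] = p^{11} = (1/6)^{11} = 1/362797056.
By linearity of expectation: E[X] = Σ_H E[X_H] = 61917364224 · p^{11} = 61917364224 · 1/362797056 = 512/3.
Numerically: E[X] ≈ 170.67.

E[X] = 61917364224 · (1/6)^{11} = 512/3 ≈ 170.67.


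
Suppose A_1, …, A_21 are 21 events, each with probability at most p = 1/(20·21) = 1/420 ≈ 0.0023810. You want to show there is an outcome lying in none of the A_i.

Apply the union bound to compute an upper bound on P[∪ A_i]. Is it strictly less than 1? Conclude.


Union bound: P[∪_{i=1}^{21} A_i] ≤ Σ_i P[A_i] ≤ 21·p = 21·(1/420) = 1/20.
Numerically: 1/20 ≈ 0.0500000.
Is 1/20 < 1? YES.
Since P[∪ A_i] ≤ 1/20 < 1, the complement has P[∩ A_i^c] ≥ 1 − 1/20 = 19/20 > 0, so some outcome avoids every A_i.

21·p = 1/20 ≈ 0.0500000; existence CERTIFIED by the union bound.


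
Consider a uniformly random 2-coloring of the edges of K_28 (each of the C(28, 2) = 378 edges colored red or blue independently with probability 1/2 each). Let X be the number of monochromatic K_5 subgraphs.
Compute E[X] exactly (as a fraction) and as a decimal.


Let X = Σ_S X_S over the C(28, 5) = 98280 subsets S of size 5, where X_S = 1 if the K_5 on S is monochromatic.
For a fixed S, the K_5 on S has C(5, 2) = 10 edges. P[all 10 edges red] = (1/2)^10, and likewise for blue, so P[monochromatic] = 2·(1/2)^10 = 2^{1 − 10} = 1/512.
By linearity of expectation: E[X] = C(28, 5) · 2^{1 − 10} = 98280 · 1/512 = 12285/64.
Numerically: E[X] ≈ 191.953.

E[X] = C(28,5)·2^(1−C(5,2)) = 12285/64 ≈ 191.953.
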